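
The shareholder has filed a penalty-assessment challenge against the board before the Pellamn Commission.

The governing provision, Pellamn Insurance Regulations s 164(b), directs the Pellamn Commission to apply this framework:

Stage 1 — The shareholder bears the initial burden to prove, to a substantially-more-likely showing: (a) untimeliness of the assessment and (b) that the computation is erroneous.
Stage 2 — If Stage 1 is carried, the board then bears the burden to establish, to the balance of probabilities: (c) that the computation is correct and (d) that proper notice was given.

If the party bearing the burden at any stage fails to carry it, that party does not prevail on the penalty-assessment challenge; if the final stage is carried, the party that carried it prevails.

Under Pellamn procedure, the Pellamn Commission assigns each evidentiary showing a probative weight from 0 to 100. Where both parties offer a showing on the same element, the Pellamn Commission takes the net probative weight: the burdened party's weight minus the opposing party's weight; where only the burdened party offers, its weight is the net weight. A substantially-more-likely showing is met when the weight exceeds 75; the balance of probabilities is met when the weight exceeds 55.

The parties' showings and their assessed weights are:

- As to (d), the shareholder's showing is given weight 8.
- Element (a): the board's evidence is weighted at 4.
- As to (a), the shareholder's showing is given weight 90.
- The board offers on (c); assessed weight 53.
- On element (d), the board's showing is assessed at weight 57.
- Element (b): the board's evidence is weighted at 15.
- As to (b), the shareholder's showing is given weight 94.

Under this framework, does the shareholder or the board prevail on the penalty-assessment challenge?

Stage 1 (shareholder, a substantially-more-likely showing, weight exceeds 75): (a) net 90−4=86 > 75 — meets; (b) net 94−15=79 > 75 — meets.
  Stage 1 carried; the burden shifts to the board.
Stage 2 (board, the balance of probabilities, weight exceeds 55): (c) 53 ≤ 55 — fails; (d) net 57−8=49 ≤ 55 — fails.
  Not every element is met, so the board fails to carry Stage 2.
The shareholder prevails.

shareholder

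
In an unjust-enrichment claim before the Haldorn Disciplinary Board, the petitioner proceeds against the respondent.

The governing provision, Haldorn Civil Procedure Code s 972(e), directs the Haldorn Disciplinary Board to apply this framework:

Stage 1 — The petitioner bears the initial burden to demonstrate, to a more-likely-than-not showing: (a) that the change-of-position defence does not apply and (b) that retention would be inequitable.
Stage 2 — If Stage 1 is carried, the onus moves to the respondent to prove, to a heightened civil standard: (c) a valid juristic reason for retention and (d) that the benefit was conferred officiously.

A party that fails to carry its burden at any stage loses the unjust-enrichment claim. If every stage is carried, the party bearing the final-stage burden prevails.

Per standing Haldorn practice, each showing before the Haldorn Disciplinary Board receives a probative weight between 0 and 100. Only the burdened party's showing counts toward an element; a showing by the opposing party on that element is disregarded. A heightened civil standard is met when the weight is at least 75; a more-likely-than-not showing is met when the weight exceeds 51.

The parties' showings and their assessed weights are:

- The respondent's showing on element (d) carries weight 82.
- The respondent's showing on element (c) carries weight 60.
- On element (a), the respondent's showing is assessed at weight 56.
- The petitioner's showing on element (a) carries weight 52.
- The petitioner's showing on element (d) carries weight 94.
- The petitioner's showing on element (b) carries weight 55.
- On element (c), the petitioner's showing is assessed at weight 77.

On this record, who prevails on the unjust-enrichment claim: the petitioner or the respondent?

Stage 1 — burden on petitioner; standard: a more-likely-than-not showing (weight exceeds 51).
    (a): 52 (respondent's 56 disregarded) > 51 [met]
    (b): 55 > 51 [met]
  The petitioner carries Stage 1; the respondent now bears the burden.
Stage 2 — burden on respondent; standard: a heightened civil standard (weight is at least 75).
    (c): 60 (petitioner's 77 disregarded) < 75 [not met]
    (d): 82 (petitioner's 94 disregarded) ≥ 75 [met]
  Stage 2 not carried; the respondent fails its burden.
So the petitioner prevails.

petitioner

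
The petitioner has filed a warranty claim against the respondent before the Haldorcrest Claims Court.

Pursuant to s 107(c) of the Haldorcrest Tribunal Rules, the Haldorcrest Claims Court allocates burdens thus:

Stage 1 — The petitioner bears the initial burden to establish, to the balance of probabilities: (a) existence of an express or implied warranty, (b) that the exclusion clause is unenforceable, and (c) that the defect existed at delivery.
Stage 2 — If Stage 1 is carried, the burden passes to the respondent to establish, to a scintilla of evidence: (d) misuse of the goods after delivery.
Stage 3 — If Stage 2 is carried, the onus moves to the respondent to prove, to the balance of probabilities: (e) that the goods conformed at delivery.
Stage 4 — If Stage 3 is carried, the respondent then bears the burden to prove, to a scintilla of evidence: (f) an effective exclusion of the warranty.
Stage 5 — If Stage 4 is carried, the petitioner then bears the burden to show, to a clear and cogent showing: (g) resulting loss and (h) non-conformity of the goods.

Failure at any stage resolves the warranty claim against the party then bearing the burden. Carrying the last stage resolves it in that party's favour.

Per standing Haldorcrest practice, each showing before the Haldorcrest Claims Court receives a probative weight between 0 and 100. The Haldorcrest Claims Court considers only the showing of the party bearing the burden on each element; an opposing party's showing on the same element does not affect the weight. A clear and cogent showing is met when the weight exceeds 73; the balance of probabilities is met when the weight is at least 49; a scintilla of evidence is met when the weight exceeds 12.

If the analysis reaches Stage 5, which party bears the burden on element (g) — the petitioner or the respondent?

Stage 5's rule assigns the burden to the petitioner (to a clear and cogent showing).

petitioner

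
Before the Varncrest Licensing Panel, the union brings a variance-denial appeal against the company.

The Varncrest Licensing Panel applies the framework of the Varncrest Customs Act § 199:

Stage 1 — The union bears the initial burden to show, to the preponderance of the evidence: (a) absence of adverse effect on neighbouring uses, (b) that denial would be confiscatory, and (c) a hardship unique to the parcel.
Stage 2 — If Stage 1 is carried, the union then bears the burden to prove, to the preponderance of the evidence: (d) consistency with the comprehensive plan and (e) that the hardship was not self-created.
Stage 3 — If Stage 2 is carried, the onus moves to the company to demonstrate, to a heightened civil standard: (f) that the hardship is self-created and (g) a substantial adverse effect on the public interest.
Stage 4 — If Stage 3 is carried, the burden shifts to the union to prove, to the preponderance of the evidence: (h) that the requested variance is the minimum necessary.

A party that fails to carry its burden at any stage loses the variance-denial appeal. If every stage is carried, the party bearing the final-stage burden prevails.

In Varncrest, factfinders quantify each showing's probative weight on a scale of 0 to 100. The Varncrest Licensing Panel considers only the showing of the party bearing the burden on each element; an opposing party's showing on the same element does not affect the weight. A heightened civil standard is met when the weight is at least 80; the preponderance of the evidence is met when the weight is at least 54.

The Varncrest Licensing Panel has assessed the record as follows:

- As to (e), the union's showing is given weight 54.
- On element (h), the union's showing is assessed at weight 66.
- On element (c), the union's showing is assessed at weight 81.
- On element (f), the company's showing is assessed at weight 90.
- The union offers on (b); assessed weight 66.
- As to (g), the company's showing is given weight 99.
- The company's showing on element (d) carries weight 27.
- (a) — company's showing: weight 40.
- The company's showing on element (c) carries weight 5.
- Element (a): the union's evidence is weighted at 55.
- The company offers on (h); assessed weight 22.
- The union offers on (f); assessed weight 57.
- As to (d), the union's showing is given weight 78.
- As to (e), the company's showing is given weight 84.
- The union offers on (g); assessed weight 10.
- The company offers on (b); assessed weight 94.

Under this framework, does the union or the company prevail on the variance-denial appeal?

union

Stage 1 — burden on union; standard: the preponderance of the evidence (weight is at least 54).
    (a): 55 (company's 40 disregarded) ≥ 54 [met]
    (b): 66 (company's 94 disregarded) ≥ 54 [met]
    (c): 81 (company's 5 disregarded) ≥ 54 [met]
  Stage 1 carried; the burden remains with the union.
Stage 2 — burden on union; standard: the preponderance of the evidence (weight is at least 54).
    (d): 78 (company's 27 disregarded) ≥ 54 [met]
    (e): 54 (company's 84 disregarded) ≥ 54 [met]
  Stage 2 is satisfied; the onus moves to the company.
Stage 3 — burden on company; standard: a heightened civil standard (weight is at least 80).
    (f): 90 (union's 57 disregarded) ≥ 80 [met]
    (g): 99 (union's 10 disregarded) ≥ 80 [met]
  The company carries Stage 3; the union now bears the burden.
Stage 4 — burden on union; standard: the preponderance of the evidence (weight is at least 54).
    (h): 66 (company's 22 disregarded) ≥ 54 [met]
  All elements met at the final stage.
With every stage satisfied, the union prevails.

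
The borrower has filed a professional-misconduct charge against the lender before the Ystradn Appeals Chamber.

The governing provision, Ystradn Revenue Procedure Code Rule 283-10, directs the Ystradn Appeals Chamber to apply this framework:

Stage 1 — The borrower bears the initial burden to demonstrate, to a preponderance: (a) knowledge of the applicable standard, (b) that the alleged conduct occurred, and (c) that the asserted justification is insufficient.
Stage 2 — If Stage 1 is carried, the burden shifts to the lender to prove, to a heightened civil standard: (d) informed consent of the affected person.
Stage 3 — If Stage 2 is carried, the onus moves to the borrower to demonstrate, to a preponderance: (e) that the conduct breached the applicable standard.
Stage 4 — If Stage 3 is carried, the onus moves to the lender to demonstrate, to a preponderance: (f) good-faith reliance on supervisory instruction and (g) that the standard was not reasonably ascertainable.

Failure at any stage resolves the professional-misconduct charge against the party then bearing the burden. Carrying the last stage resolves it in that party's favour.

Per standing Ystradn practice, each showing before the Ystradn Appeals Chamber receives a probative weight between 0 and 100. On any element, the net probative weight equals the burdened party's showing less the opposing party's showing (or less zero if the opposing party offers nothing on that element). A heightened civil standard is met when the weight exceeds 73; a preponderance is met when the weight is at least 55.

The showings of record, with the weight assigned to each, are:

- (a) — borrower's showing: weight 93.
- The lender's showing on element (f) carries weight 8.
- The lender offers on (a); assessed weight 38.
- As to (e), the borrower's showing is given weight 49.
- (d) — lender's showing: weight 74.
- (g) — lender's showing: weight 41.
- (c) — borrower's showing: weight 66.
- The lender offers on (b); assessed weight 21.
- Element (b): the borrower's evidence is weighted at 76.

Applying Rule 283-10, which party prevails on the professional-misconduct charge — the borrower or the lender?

lender

Stage 1 — burden on borrower; standard: a preponderance (weight is at least 55).
    (a): 93 − 38 = 55 ≥ 55 [met]
    (b): 76 − 21 = 55 ≥ 55 [met]
    (c): 66 ≥ 55 [met]
  The borrower carries Stage 1; the lender now bears the burden.
Stage 2 — burden on lender; standard: a heightened civil standard (weight exceeds 73).
    (d): 74 > 73 [met]
  Stage 2 carried; the burden shifts to the borrower.
Stage 3 — burden on borrower; standard: a preponderance (weight is at least 55).
    (e): 49 < 55 [not met]
  Stage 3 not carried; the borrower fails its burden.
The analysis ends at Stage 3; the lender prevails.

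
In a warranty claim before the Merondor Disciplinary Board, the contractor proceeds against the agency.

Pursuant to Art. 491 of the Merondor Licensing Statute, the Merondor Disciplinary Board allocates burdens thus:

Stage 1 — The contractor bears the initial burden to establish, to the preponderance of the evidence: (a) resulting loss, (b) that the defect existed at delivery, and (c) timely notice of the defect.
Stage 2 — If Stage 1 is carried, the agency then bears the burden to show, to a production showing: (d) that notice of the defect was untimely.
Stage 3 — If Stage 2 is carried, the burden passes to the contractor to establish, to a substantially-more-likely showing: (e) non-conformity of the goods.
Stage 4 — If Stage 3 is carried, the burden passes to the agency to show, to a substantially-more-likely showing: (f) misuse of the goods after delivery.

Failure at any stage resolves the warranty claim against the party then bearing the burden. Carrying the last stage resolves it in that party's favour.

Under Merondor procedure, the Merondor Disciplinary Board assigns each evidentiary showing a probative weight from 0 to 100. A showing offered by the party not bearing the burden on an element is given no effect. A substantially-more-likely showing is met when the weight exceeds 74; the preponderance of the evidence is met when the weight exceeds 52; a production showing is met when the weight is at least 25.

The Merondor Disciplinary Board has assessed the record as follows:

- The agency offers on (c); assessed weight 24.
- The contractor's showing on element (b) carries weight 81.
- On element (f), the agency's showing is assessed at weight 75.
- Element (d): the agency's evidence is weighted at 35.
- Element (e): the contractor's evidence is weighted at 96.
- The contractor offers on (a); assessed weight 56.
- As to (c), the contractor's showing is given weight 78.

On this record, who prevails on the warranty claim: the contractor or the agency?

Stage 1 — burden on contractor; standard: the preponderance of the evidence (weight exceeds 52).
    (a): 56 > 52 [met]
    (b): 81 > 52 [met]
    (c): 78 (agency's 24 disregarded) > 52 [met]
  The contractor carries Stage 1; the agency now bears the burden.
Stage 2 — burden on agency; standard: a production showing (weight is at least 25).
    (d): 35 ≥ 25 [met]
  All elements met. The burden passes to the contractor.
Stage 3 — burden on contractor; standard: a substantially-more-likely showing (weight exceeds 74).
    (e): 96 > 74 [met]
  Stage 3 carried; the burden shifts to the agency.
Stage 4 — burden on agency; standard: a substantially-more-likely showing (weight exceeds 74).
    (f): 75 > 74 [met]
  All elements met at the final stage.
Every stage carried; the agency prevails.

agency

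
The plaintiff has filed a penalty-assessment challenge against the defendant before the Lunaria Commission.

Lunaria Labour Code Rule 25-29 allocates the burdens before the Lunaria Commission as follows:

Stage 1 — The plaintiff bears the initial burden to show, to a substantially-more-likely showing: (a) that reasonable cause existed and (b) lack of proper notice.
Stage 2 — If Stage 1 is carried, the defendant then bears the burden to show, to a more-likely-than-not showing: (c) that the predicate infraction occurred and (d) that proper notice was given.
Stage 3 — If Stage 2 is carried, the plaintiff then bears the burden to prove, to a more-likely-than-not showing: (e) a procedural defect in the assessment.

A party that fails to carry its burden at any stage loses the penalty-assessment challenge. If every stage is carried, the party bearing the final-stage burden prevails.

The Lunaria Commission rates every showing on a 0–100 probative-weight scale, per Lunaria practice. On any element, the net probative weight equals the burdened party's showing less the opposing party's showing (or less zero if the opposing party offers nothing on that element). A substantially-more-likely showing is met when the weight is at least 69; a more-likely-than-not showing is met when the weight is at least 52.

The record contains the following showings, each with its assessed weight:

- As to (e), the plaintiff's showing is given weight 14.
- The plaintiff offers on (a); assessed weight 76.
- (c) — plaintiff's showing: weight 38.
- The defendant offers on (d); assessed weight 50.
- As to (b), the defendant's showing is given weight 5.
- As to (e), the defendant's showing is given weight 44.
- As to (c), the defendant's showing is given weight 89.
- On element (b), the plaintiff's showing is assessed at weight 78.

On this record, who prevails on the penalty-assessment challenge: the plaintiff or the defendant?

plaintiff

At Stage 1 the plaintiff must meet a substantially-more-likely showing (weight is at least 69): on (a) the weight is 76, which does reach 69, so (a) meets the standard; on (b) the weight is 78 less the opposing 5 gives net 73, ≥ 69, so (b) meets the standard.
  Stage 1 carried; the burden shifts to the defendant.
At Stage 2 the defendant must meet a more-likely-than-not showing (weight is at least 52): on (c) the weight is 89 less the opposing 38 gives net 51, which does not reach 52, so (c) does not meet the standard; on (d) the weight is 50, < 52, so (d) does not meet the standard.
  Stage 2 not carried; the defendant fails its burden.
So the plaintiff prevails.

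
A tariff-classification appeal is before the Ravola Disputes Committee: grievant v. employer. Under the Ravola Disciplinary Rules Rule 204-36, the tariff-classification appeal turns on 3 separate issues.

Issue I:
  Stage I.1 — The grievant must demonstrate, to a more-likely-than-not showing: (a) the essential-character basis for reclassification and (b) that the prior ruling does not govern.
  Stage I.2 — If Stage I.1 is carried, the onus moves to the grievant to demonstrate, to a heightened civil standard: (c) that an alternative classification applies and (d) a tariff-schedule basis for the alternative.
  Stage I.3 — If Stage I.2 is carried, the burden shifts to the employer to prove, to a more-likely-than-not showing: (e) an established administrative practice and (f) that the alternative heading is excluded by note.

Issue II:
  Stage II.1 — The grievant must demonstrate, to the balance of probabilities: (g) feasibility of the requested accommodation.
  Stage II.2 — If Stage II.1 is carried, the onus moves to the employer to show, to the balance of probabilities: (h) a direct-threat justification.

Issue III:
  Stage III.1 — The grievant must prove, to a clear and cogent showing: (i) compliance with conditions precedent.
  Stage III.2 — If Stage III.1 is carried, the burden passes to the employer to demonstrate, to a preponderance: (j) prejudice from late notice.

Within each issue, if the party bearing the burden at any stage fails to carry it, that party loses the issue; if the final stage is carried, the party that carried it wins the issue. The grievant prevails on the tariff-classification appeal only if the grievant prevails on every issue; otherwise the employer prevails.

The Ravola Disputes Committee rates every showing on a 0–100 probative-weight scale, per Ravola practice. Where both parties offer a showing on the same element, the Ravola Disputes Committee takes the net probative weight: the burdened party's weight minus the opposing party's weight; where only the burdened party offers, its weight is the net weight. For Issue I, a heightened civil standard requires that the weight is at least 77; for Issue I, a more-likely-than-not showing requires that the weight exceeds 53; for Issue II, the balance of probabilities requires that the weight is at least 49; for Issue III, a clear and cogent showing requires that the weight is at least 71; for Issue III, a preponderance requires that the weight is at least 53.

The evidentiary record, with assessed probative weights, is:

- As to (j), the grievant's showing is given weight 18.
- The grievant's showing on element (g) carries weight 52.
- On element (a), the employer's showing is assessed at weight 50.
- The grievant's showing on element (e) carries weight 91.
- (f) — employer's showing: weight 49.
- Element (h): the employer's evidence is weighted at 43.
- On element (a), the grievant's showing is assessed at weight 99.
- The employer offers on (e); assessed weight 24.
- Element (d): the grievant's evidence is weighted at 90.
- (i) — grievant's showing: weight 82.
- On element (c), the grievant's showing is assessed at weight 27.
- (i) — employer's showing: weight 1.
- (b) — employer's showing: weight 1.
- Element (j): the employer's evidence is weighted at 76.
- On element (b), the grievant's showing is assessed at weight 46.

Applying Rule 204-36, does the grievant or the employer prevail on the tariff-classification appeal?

employer

— Issue I —
At Stage I.1 the grievant must meet a more-likely-than-not showing (weight exceeds 53): on (a) the weight is 99 less the opposing 50 gives net 49, which does not exceed 53, so (a) does not meet the standard; on (b) the weight is 46 less the opposing 1 gives net 45, which does not exceed 53, so (b) does not meet the standard.
  Not every element is met, so the grievant fails to carry Stage I.1.
The analysis ends at Stage I.1; the employer prevails on this issue.
— Issue II —
Stage II.1 (grievant, the balance of probabilities, weight is at least 49): (g) 52 ≥ 49 — meets.
  Stage II.1 is satisfied; the onus moves to the employer.
Stage II.2 (employer, the balance of probabilities, weight is at least 49): (h) 43 < 49 — fails.
  Stage II.2 not carried; the employer fails its burden.
So the grievant prevails on this issue.
— Issue III —
At Stage III.1 the grievant must meet a clear and cogent showing (weight is at least 71): on (i) the weight is 82 less the opposing 1 gives net 81, ≥ 71, so (i) meets the standard.
  The grievant carries Stage III.1; the employer now bears the burden.
At Stage III.2 the employer must meet a preponderance (weight is at least 53): on (j) the weight is 76 less the opposing 18 gives net 58, ≥ 53, so (j) meets the standard.
  The employer carries the last stage.
All stages carried — the employer prevails on this issue.
Per-issue: Issue I → employer; Issue II → grievant; Issue III → employer. The grievant must prevail on every issue; overall, the employer prevails.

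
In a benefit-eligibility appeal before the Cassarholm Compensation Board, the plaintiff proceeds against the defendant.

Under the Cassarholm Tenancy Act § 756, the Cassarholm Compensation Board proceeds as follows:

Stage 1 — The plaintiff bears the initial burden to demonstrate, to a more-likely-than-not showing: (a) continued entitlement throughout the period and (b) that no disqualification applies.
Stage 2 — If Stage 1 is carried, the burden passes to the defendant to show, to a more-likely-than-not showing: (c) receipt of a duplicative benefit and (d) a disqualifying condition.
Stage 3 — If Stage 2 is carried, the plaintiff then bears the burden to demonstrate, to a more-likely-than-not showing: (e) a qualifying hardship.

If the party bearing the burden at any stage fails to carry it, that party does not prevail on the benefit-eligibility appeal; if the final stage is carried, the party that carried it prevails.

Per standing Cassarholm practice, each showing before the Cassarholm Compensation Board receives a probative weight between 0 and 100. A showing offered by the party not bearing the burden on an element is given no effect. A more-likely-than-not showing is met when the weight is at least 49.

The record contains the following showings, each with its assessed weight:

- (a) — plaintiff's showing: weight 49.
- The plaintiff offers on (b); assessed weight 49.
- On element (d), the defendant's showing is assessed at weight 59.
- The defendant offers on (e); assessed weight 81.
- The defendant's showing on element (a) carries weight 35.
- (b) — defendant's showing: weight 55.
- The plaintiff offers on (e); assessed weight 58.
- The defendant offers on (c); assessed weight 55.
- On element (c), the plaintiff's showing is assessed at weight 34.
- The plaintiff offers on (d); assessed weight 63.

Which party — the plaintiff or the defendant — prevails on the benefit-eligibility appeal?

plaintiff

Stage 1 — burden on plaintiff; standard: a more-likely-than-not showing (weight is at least 49).
    (a): 49 (defendant's 35 disregarded) ≥ 49 [met]
    (b): 49 (defendant's 55 disregarded) ≥ 49 [met]
  The plaintiff carries Stage 1; the defendant now bears the burden.
Stage 2 — burden on defendant; standard: a more-likely-than-not showing (weight is at least 49).
    (c): 55 (plaintiff's 34 disregarded) ≥ 49 [met]
    (d): 59 (plaintiff's 63 disregarded) ≥ 49 [met]
  All elements met. The burden passes to the plaintiff.
Stage 3 — burden on plaintiff; standard: a more-likely-than-not showing (weight is at least 49).
    (e): 58 (defendant's 81 disregarded) ≥ 49 [met]
  All elements met at the final stage.
All stages carried — the plaintiff prevails.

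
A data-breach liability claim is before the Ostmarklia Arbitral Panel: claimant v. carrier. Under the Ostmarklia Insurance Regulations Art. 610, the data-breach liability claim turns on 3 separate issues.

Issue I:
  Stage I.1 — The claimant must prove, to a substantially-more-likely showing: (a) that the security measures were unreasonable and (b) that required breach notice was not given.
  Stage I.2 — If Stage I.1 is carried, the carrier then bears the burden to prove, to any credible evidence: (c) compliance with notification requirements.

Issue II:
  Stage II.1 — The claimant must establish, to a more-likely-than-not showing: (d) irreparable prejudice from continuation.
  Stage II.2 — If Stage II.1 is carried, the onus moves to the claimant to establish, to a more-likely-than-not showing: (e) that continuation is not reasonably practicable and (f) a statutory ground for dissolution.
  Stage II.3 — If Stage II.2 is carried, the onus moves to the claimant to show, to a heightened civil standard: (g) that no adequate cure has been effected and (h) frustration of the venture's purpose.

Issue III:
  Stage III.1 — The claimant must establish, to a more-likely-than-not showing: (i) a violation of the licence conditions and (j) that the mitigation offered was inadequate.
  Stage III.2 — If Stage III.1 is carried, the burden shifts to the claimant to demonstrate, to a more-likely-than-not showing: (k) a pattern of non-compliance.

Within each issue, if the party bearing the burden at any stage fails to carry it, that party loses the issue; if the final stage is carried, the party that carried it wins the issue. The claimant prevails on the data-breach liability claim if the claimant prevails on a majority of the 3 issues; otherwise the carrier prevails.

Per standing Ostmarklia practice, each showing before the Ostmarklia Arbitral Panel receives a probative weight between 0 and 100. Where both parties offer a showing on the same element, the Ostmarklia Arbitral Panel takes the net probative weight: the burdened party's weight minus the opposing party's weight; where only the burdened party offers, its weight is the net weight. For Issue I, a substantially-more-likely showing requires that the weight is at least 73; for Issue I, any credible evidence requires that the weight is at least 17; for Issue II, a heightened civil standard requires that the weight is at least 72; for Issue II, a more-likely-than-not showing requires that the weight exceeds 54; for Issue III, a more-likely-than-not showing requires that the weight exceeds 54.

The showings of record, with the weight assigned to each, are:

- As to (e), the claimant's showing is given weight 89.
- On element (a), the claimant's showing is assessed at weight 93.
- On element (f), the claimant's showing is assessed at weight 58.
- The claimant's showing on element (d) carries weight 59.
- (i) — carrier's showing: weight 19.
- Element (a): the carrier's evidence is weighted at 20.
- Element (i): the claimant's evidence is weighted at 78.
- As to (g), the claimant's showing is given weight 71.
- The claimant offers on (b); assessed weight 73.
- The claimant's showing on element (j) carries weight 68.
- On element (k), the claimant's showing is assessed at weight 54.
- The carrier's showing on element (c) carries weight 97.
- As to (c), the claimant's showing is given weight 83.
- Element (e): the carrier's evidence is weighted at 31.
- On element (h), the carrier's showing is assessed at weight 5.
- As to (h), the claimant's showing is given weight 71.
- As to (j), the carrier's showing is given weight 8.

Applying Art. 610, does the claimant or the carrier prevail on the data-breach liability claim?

carrier

— Issue I —
At Stage I.1 the claimant must meet a substantially-more-likely showing (weight is at least 73): on (a) the weight is 93 less the opposing 20 gives net 73, ≥ 73, so (a) meets the standard; on (b) the weight is 73, ≥ 73, so (b) meets the standard.
  Stage I.1 carried; the burden shifts to the carrier.
At Stage I.2 the carrier must meet any credible evidence (weight is at least 17): on (c) the weight is 97 less the opposing 83 gives net 14, which does not reach 17, so (c) does not meet the standard.
  The carrier does not carry Stage I.2.
The analysis ends at Stage I.2; the claimant prevails on this issue.
— Issue II —
At Stage II.1 the claimant must meet a more-likely-than-not showing (weight exceeds 54): on (d) the weight is 59, > 54, so (d) meets the standard.
  Stage II.1 carried; the burden remains with the claimant.
At Stage II.2 the claimant must meet a more-likely-than-not showing (weight exceeds 54): on (e) the weight is 89 less the opposing 31 gives net 58, which does exceed 54, so (e) meets the standard; on (f) the weight is 58, which does exceed 54, so (f) meets the standard.
  Stage II.2 is satisfied; the claimant continues to bear the burden.
At Stage II.3 the claimant must meet a heightened civil standard (weight is at least 72): on (g) the weight is 71, < 72, so (g) does not meet the standard; on (h) the weight is 71 less the opposing 5 gives net 66, which does not reach 72, so (h) does not meet the standard.
  Stage II.3 not carried; the claimant fails its burden.
So the carrier prevails on this issue.
— Issue III —
Stage III.1 (claimant, a more-likely-than-not showing, weight exceeds 54): (i) net 78−19=59 > 54 — meets; (j) net 68−8=60 > 54 — meets.
  Stage III.1 carried; the burden remains with the claimant.
Stage III.2 (claimant, a more-likely-than-not showing, weight exceeds 54): (k) 54 ≤ 54 — fails.
  Not every element is met, so the claimant fails to carry Stage III.2.
So the carrier prevails on this issue.
Per-issue: Issue I → claimant; Issue II → carrier; Issue III → carrier. The claimant must prevail on a majority of issues; overall, the carrier prevails.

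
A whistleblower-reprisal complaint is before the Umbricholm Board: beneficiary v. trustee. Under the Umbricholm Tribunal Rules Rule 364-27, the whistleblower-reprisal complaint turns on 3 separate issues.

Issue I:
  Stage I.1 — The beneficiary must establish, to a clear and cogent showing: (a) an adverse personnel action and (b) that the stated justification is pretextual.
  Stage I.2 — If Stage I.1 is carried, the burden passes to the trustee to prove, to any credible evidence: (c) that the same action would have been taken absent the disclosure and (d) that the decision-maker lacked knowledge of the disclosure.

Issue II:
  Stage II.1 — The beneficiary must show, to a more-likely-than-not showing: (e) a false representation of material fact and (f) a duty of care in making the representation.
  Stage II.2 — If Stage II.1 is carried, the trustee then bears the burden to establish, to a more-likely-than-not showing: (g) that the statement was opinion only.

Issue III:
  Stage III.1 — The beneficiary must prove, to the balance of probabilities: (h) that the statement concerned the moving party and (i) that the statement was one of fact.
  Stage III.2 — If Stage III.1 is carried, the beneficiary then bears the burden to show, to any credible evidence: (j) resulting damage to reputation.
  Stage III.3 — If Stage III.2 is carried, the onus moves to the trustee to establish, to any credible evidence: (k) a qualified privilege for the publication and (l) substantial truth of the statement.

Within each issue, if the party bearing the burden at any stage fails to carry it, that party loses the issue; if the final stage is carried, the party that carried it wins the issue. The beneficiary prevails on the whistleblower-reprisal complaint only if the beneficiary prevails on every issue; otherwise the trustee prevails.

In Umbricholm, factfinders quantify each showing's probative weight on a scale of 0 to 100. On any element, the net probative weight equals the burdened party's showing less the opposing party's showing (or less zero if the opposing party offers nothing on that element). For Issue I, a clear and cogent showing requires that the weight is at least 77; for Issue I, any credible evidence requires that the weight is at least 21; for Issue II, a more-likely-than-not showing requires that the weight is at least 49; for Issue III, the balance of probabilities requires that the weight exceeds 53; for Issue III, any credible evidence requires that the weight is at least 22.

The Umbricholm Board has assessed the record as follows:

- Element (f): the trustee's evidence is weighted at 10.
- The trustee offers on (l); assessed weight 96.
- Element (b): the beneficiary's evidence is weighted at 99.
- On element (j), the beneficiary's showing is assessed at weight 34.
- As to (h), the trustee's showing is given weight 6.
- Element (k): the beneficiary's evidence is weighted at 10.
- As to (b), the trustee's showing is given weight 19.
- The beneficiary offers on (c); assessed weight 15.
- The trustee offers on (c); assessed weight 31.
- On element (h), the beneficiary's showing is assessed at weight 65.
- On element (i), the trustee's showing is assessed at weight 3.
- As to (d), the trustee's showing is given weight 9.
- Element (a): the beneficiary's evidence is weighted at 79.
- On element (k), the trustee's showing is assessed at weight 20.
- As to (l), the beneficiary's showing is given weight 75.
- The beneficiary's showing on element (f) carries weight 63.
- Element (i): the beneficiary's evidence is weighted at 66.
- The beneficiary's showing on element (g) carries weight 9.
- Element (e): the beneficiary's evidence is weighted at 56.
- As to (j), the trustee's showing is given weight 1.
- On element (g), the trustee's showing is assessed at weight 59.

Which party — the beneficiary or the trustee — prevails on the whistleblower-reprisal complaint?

trustee

— Issue I —
At Stage I.1 the beneficiary must meet a clear and cogent showing (weight is at least 77): on (a) the weight is 79, ≥ 77, so (a) meets the standard; on (b) the weight is 99 less the opposing 19 gives net 80, which does reach 77, so (b) meets the standard.
  The beneficiary carries Stage I.1; the trustee now bears the burden.
At Stage I.2 the trustee must meet any credible evidence (weight is at least 21): on (c) the weight is 31 less the opposing 15 gives net 16, which does not reach 21, so (c) does not meet the standard; on (d) the weight is 9, < 21, so (d) does not meet the standard.
  Stage I.2 not carried; the trustee fails its burden.
The beneficiary prevails on this issue.
— Issue II —
At Stage II.1 the beneficiary must meet a more-likely-than-not showing (weight is at least 49): on (e) the weight is 56, ≥ 49, so (e) meets the standard; on (f) the weight is 63 less the opposing 10 gives net 53, ≥ 49, so (f) meets the standard.
  Stage II.1 is satisfied; the onus moves to the trustee.
At Stage II.2 the trustee must meet a more-likely-than-not showing (weight is at least 49): on (g) the weight is 59 less the opposing 9 gives net 50, ≥ 49, so (g) meets the standard.
  All elements met at the final stage.
All stages carried — the trustee prevails on this issue.
— Issue III —
Stage III.1 (beneficiary, the balance of probabilities, weight exceeds 53): (h) net 65−6=59 > 53 — meets; (i) net 66−3=63 > 53 — meets.
  All elements met. The beneficiary retains the burden for Stage III.2.
Stage III.2 (beneficiary, any credible evidence, weight is at least 22): (j) net 34−1=33 ≥ 22 — meets.
  Stage III.2 is satisfied; the onus moves to the trustee.
Stage III.3 (trustee, any credible evidence, weight is at least 22): (k) net 20−10=10 < 22 — fails; (l) net 96−75=21 < 22 — fails.
  The trustee does not carry Stage III.3.
The beneficiary prevails on this issue.
Per-issue: Issue I → beneficiary; Issue II → trustee; Issue III → beneficiary. The beneficiary must prevail on every issue; overall, the trustee prevails.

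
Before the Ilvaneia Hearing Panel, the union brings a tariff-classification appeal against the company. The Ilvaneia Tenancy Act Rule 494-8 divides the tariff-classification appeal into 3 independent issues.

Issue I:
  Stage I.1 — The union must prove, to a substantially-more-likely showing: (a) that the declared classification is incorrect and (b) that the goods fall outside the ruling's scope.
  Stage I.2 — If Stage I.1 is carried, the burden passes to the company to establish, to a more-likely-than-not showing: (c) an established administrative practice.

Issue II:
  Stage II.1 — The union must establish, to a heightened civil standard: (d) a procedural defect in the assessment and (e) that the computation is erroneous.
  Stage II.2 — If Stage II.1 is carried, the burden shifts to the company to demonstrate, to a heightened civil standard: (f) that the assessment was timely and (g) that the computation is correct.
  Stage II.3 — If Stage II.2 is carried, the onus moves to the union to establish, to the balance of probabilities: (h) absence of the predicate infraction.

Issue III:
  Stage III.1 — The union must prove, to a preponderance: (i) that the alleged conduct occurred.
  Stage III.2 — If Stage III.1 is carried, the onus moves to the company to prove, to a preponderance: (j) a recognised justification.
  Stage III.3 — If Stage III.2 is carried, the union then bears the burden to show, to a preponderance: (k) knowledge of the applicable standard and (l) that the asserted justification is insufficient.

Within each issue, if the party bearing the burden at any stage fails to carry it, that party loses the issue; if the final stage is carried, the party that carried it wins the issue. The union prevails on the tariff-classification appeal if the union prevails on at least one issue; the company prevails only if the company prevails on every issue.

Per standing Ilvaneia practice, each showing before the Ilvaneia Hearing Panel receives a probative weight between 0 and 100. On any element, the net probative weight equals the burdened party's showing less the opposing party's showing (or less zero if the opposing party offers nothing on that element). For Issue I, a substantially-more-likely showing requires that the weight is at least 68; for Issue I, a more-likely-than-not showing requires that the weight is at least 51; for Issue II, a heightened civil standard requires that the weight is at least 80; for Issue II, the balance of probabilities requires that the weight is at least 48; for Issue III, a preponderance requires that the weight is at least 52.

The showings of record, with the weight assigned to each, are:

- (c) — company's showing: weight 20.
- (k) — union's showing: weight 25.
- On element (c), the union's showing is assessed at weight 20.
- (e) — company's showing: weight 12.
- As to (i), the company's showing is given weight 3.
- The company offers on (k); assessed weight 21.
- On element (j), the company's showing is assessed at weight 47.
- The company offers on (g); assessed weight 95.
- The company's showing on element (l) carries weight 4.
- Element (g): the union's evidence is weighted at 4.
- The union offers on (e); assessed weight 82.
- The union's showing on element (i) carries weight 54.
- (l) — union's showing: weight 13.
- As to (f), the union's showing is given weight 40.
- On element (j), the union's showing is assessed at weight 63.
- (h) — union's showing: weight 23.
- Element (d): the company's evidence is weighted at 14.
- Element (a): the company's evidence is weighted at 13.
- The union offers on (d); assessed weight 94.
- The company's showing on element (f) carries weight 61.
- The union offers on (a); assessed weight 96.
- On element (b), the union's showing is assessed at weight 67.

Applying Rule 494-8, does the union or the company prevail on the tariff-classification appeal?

— Issue I —
Stage I.1 — burden on union; standard: a substantially-more-likely showing (weight is at least 68).
    (a): 96 − 13 = 83 ≥ 68 [met]
    (b): 67 < 68 [not met]
  The union does not carry Stage I.1.
The analysis ends at Stage I.1; the company prevails on this issue.
— Issue II —
Stage II.1 (union, a heightened civil standard, weight is at least 80): (d) net 94−14=80 ≥ 80 — meets; (e) net 82−12=70 < 80 — fails.
  The union does not carry Stage II.1.
So the company prevails on this issue.
— Issue III —
At Stage III.1 the union must meet a preponderance (weight is at least 52): on (i) the weight is 54 less the opposing 3 gives net 51, which does not reach 52, so (i) does not meet the standard.
  The union does not carry Stage III.1.
So the company prevails on this issue.
Per-issue: Issue I → company; Issue II → company; Issue III → company. The union must prevail on at least one issue; overall, the company prevails.

company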